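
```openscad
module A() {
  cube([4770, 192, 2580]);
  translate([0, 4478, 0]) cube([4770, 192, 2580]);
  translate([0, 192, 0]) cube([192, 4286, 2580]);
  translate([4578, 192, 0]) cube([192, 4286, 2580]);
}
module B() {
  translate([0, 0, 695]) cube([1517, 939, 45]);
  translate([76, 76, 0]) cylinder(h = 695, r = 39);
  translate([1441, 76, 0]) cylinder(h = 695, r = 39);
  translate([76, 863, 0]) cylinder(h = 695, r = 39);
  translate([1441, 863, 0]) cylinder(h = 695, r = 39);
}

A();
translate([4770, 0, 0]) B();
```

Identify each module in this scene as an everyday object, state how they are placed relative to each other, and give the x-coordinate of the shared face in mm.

A is a house frame. B is a table. The table is against the house frame's +x side, with their −y faces flush. The x-coordinate of the shared face is 4770 mm.

The house frame's +x face and the table's −x face are both at x = 4770 mm.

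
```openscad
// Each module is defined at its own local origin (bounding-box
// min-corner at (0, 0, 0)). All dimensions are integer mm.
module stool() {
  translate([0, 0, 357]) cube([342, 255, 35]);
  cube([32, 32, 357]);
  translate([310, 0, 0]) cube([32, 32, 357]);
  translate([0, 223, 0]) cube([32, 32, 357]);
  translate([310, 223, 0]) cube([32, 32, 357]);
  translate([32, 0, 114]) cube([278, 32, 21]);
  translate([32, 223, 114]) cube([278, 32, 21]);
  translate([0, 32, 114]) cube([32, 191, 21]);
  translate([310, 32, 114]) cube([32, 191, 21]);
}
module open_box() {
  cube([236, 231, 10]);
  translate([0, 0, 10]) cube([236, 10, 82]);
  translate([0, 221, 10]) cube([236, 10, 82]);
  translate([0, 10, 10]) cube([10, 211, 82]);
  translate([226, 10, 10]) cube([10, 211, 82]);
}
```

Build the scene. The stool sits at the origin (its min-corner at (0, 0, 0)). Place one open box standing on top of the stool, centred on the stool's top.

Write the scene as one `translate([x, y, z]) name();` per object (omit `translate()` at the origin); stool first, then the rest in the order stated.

stool();
translate([53, 12, 392]) open_box();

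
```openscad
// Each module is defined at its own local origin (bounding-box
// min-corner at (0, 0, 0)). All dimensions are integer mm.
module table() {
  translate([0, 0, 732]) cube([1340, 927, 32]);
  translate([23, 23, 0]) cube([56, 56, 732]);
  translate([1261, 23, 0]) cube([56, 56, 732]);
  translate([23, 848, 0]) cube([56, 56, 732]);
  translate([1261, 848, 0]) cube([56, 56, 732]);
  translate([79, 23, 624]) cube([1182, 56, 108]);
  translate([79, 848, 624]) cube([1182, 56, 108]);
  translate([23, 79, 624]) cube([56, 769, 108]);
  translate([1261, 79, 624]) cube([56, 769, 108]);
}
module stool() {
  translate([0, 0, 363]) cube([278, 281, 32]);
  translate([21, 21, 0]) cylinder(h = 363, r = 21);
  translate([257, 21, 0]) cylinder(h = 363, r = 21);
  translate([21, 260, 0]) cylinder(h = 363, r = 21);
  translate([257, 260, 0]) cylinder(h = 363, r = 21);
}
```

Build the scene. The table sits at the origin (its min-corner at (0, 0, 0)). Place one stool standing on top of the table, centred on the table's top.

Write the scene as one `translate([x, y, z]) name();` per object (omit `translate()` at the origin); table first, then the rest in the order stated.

table();
translate([531, 323, 764]) stool();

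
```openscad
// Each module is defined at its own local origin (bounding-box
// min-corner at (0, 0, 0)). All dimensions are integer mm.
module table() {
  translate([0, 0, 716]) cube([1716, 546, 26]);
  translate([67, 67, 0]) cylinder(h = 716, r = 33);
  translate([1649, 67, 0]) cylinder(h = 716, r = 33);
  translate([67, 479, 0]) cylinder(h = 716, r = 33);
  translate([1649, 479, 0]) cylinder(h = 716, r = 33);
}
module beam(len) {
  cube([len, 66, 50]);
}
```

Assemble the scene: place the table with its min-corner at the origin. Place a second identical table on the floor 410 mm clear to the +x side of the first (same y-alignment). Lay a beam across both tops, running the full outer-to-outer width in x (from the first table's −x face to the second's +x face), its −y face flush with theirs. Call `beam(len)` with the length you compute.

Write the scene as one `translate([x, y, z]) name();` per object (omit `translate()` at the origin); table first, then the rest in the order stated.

table();
translate([2126, 0, 0]) table();
translate([0, 0, 742]) beam(3842);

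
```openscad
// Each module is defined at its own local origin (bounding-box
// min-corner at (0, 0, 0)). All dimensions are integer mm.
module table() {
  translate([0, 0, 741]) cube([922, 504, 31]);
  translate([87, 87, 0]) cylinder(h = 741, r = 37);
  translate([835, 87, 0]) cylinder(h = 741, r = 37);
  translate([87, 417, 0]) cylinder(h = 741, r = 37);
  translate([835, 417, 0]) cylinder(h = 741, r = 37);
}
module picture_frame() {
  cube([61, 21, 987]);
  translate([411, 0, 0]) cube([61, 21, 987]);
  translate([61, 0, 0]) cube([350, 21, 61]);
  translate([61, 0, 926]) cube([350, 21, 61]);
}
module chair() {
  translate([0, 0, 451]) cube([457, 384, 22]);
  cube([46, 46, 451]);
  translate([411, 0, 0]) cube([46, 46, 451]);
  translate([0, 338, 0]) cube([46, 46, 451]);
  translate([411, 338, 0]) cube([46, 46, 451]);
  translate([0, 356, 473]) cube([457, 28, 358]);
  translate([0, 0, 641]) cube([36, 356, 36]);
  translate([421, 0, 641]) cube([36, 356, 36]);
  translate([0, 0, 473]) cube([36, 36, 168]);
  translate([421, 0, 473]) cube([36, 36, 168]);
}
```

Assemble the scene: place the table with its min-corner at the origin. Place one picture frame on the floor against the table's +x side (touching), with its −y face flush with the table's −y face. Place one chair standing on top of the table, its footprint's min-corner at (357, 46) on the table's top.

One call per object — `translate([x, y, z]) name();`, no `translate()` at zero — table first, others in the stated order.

table();
translate([922, 0, 0]) picture_frame();
translate([357, 46, 772]) chair();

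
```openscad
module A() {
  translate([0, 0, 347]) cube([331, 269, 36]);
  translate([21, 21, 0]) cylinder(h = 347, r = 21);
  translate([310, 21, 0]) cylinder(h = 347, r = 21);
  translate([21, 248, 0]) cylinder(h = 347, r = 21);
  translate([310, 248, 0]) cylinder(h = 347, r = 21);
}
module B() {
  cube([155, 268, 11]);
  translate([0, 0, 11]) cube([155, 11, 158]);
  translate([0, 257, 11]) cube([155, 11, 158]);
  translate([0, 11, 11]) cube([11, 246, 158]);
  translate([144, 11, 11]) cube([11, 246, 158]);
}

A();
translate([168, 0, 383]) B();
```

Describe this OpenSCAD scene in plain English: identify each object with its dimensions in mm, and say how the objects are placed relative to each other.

A is a simple wooden stool: a rectangular seat 331 mm (x) by 269 mm (y), 36 mm thick, top face at z = 383 mm, on four round legs, each 42 mm in diameter. The legs rest on z = 0, each leg's axis is inset half a diameter from the nearest pair of seat edges (so the leg's bounding box is flush with the corner).

B is an open storage box with external size 155×268×169 mm and wall thickness 11 mm (the base is also 11 mm thick). The base covers the whole footprint; the four walls stand on the base, with the y-facing walls full-width and the x-facing walls fitting between their inner faces.

The open box is on top of the stool.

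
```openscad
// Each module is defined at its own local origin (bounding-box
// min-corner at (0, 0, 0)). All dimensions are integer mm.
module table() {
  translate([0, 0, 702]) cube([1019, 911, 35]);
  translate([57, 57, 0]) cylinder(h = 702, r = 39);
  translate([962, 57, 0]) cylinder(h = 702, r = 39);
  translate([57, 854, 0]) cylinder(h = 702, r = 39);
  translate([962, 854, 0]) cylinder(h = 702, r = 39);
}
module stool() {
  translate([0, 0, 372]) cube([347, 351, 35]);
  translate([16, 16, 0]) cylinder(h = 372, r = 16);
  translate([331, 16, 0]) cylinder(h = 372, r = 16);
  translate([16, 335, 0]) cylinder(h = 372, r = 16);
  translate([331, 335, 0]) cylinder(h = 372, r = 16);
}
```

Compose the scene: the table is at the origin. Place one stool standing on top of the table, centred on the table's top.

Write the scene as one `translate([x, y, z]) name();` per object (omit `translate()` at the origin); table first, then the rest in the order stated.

table();
translate([336, 280, 737]) stool();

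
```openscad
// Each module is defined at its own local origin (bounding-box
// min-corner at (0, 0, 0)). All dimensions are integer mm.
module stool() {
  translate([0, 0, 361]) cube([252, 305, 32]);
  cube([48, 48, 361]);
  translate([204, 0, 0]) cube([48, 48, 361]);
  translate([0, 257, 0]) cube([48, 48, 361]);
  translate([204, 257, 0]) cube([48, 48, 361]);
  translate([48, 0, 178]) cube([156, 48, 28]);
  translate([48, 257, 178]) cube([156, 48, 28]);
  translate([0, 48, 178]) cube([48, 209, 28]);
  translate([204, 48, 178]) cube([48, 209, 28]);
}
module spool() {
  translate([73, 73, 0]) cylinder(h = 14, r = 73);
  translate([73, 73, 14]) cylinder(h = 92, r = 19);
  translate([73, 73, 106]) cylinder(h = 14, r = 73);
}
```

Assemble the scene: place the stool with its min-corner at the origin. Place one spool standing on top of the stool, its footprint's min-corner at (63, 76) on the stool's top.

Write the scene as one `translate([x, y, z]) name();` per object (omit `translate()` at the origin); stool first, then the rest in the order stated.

stool();
translate([63, 76, 393]) spool();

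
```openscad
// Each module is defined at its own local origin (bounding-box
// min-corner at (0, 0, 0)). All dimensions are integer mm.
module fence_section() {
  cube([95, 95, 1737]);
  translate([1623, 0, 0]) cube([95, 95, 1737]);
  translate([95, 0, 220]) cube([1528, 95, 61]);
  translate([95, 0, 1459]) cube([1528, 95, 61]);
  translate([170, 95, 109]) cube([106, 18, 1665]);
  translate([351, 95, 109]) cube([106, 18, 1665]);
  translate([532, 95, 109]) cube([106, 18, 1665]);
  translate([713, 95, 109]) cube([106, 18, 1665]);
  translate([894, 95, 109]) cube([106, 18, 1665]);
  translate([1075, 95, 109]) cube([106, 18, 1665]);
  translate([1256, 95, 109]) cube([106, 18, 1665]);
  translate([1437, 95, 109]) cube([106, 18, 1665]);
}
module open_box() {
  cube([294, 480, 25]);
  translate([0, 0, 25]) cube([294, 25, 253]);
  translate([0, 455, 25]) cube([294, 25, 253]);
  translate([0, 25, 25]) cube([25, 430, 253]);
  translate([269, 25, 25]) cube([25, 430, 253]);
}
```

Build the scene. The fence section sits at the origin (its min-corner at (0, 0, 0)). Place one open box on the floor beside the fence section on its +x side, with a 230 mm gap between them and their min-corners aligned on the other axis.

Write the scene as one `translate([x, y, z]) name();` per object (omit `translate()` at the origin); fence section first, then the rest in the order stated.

fence_section();
translate([1948, 0, 0]) open_box();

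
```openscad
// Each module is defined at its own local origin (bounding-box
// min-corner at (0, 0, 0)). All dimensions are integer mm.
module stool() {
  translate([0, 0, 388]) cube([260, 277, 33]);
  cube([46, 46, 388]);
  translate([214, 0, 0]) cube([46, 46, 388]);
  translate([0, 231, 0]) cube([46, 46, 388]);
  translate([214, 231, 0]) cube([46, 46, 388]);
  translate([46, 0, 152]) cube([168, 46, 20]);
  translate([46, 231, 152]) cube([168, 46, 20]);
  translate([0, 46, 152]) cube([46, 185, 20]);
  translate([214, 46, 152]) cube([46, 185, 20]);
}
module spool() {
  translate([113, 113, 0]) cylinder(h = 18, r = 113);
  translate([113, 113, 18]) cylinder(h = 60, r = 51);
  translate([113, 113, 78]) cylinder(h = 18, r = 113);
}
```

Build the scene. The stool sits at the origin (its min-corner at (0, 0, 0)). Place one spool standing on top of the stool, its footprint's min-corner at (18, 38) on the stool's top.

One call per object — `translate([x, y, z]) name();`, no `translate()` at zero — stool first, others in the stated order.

stool();
translate([18, 38, 421]) spool();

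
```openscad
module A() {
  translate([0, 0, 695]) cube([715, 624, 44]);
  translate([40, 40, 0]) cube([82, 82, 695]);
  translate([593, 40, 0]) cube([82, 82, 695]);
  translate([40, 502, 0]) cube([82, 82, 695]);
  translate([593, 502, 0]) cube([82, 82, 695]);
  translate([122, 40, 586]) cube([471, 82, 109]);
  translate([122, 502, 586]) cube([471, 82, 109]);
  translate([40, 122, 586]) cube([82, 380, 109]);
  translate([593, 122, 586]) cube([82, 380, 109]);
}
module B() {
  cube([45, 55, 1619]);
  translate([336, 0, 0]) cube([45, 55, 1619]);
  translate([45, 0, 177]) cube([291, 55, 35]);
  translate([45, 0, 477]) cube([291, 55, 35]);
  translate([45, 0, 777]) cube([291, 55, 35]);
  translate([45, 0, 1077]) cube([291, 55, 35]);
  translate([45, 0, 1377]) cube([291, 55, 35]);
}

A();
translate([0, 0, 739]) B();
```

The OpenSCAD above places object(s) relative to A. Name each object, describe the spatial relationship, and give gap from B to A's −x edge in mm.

A is a table. B is a ladder. The ladder is on top of the table. The gap from the ladder to the table's −x edge is 0 mm.

The ladder's min-x is at 0; the table's min-x is 0; gap = 0 mm.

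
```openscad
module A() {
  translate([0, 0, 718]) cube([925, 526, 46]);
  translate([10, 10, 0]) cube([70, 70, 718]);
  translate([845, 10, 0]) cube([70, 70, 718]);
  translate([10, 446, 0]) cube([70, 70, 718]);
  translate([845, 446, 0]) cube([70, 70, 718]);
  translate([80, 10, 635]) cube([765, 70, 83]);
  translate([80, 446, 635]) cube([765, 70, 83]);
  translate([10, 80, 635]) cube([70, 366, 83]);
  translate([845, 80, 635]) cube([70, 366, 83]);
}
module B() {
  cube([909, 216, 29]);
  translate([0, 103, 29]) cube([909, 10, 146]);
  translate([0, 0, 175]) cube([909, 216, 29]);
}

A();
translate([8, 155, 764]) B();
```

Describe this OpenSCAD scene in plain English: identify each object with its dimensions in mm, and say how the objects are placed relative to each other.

A is a rectangular dining table. The top is 925×526×46 mm with its upper surface at z = 764 mm. It stands on four 70×70 mm square legs, each inset 10 mm from the nearest pair of top edges, running from the floor to the underside of the top. Four apron rails, 70 mm thick and 83 mm tall, run between adjacent legs with their top edges flush with the underside of the top and their outer faces flush with the legs' outer faces.

B is an I-beam lying along x, 909 mm long. Overall section height 204 mm. Two flanges 216 mm wide (y) and 29 mm thick, one on the floor and one at the top; a web 10 mm thick runs between them, centred on the flange width.

The I-beam is on top of the table, centred.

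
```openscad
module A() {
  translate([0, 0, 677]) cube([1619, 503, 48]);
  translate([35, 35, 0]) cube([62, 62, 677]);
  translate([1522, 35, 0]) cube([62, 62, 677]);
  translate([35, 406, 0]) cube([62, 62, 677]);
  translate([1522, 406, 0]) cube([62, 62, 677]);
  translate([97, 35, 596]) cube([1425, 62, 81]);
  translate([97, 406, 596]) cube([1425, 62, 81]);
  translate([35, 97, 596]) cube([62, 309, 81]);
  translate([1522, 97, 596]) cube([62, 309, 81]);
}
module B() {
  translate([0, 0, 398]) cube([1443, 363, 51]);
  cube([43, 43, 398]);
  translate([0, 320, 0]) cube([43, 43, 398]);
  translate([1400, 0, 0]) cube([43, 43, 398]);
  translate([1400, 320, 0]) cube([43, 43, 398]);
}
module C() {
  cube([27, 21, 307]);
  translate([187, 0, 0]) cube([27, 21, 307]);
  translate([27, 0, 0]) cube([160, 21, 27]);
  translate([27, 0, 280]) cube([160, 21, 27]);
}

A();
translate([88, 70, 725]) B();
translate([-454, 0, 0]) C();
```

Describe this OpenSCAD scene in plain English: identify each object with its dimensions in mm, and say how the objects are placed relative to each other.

A is a table with a 1619×503 mm rectangular top, 48 mm thick, top surface at z = 725 mm, supported by four 62×62 mm square legs, each inset 35 mm from the nearest pair of top edges, running from the floor. Four apron rails, 62 mm thick and 81 mm tall, run between adjacent legs with their top edges flush with the underside of the top and their outer faces flush with the legs' outer faces.

B is a long wooden bench with a 1443 mm (x) × 363 mm (y) seat, 51 mm thick, its top surface 449 mm above the floor. Four 43 mm square legs at the seat corners, flush with the edges, run from z = 0 to the seat underside.

C is a picture frame with a 160×253 mm rectangular opening (x by z) and a uniform 27 mm border on every side. Frame depth is 21 mm along y. It is built from two vertical stiles running the full outside height and two horizontal rails spanning the gap between the stiles.

The bench is on top of the table, centred. The picture frame is on the floor beside the table on its −x side.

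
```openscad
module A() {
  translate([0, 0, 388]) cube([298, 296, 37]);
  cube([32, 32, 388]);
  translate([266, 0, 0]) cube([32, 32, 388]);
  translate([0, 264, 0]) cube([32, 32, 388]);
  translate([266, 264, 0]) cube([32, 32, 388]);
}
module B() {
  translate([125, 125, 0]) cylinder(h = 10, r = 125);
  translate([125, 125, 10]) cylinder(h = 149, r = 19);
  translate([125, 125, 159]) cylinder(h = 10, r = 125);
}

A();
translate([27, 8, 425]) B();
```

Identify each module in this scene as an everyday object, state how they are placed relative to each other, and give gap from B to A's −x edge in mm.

The spool's min-x is at 27; the stool's min-x is 0; gap = 27 mm.

A is a stool. B is a spool. The spool is on top of the stool. The gap from the spool to the stool's −x edge is 27 mm.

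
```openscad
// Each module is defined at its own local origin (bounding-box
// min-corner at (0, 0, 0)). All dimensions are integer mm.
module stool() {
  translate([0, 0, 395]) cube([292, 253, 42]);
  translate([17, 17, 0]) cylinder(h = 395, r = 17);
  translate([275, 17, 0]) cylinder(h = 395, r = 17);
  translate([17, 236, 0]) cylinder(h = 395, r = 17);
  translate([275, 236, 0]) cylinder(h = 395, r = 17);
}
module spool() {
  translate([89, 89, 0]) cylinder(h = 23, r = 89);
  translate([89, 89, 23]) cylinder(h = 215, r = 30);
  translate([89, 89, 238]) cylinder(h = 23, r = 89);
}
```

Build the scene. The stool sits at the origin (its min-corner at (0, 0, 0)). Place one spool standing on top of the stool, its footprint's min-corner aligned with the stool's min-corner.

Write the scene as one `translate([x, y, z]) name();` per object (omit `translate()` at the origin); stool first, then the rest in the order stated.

stool();
translate([0, 0, 437]) spool();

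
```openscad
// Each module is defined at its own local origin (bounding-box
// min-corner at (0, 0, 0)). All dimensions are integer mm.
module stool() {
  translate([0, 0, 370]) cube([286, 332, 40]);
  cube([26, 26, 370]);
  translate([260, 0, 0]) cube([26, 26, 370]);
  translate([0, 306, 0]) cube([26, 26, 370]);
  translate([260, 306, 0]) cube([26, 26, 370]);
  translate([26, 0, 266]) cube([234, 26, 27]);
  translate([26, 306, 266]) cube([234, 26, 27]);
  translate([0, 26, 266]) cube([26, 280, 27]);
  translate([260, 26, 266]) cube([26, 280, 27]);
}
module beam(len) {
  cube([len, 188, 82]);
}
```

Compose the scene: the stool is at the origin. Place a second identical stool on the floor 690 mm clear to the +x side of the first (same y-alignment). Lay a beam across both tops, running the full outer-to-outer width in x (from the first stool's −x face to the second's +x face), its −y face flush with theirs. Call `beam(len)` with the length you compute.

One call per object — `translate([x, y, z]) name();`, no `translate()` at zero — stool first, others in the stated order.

stool();
translate([976, 0, 0]) stool();
translate([0, 0, 410]) beam(1262);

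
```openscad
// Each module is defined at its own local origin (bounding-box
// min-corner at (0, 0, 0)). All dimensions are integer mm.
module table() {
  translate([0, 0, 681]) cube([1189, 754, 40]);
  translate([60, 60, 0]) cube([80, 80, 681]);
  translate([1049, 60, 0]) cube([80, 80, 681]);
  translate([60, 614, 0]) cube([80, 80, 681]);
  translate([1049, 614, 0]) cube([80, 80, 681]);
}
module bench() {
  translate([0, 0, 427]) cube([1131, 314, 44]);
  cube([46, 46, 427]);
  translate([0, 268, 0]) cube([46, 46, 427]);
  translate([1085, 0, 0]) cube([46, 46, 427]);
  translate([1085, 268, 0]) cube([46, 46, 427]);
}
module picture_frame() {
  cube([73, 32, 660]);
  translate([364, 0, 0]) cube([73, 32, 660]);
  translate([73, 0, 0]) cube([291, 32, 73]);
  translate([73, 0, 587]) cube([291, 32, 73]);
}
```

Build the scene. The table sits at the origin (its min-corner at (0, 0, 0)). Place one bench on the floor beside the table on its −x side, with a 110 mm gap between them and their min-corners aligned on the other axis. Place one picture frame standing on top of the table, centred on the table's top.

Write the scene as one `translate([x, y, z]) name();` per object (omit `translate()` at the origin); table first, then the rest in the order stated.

table();
translate([-1241, 0, 0]) bench();
translate([376, 361, 721]) picture_frame();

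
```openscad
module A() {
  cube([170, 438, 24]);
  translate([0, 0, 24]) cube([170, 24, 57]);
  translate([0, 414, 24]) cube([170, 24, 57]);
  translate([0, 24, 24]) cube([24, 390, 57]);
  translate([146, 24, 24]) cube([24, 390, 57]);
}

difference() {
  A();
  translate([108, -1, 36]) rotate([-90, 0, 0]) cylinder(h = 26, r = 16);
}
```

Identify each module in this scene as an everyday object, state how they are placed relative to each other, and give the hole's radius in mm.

A is an open box. The open box has a circular hole through its front wall. The hole's radius is 16 mm.

The subtracted cylinder has r = 16 mm.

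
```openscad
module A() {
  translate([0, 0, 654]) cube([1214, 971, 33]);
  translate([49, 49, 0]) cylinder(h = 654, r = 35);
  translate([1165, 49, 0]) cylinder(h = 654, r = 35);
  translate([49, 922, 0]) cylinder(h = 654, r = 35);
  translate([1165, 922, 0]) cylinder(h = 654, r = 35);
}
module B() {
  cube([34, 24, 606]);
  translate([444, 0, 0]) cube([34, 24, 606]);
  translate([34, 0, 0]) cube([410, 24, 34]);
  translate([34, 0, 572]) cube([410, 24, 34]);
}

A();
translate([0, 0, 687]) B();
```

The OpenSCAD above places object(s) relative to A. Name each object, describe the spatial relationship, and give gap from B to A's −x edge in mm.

The picture frame's min-x is at 0; the table's min-x is 0; gap = 0 mm.

A is a table. B is a picture frame. The picture frame is on top of the table. The gap from the picture frame to the table's −x edge is 0 mm.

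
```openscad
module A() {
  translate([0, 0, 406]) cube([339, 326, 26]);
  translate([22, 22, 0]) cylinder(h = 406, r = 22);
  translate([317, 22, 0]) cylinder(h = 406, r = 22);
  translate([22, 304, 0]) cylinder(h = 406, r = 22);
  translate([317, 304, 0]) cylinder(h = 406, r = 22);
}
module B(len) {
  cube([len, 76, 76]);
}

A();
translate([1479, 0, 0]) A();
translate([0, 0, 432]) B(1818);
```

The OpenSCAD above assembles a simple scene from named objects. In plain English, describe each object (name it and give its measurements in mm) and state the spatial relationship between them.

A is a four-legged stool. The seat is a 339×326×26 mm slab whose top surface is at z = 432 mm; four round legs, each 44 mm in diameter, run from the floor (z = 0) to the underside of the seat, each leg's axis is inset half a diameter from the nearest pair of seat edges (so the leg's bounding box is flush with the corner).

B is a rectangular beam 1818 mm long (x), 76 mm deep (y), 76 mm thick (z).

The beam spans the tops of two stools placed 1140 mm apart, resting at z = 432 mm.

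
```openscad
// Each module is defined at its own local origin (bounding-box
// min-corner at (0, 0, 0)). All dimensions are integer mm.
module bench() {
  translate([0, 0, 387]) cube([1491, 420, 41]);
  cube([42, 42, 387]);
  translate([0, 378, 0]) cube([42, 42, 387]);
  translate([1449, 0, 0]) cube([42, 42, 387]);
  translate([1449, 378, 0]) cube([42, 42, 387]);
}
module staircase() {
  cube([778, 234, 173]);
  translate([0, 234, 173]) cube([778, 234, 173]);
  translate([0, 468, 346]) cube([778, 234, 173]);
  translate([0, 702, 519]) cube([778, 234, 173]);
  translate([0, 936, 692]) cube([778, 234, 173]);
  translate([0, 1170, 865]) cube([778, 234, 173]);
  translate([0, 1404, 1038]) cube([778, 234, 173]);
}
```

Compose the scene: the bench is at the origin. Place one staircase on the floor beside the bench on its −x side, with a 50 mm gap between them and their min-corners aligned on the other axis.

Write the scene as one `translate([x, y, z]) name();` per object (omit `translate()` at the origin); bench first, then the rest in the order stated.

bench();
translate([-828, 0, 0]) staircase();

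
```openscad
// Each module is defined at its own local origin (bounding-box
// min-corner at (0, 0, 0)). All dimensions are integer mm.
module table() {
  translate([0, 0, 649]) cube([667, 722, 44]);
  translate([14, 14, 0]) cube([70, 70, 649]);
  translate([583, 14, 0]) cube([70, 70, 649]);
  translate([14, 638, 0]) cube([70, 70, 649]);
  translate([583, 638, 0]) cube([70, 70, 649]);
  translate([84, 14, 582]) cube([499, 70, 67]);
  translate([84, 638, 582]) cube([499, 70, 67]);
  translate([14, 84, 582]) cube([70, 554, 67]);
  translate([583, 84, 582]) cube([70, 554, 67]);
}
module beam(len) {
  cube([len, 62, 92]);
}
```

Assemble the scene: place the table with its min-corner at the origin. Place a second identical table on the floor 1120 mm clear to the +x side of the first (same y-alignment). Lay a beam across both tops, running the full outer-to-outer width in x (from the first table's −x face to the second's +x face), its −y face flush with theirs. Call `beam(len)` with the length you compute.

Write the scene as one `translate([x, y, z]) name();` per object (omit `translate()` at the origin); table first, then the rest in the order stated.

table();
translate([1787, 0, 0]) table();
translate([0, 0, 693]) beam(2454);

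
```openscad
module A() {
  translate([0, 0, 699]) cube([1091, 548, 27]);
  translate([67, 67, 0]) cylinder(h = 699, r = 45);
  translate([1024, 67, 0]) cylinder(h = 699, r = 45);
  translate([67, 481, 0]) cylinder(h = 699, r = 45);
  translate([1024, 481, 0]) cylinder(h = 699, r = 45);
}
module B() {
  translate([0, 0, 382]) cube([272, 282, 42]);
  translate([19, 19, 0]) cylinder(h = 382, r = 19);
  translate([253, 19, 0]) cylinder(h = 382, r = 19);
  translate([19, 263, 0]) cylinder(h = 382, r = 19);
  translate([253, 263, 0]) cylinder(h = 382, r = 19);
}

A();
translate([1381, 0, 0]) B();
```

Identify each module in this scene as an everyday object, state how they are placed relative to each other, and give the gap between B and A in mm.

A is a table. B is a stool. The stool is on the floor beside the table on its +x side. The gap between the stool and the table is 290 mm.

The stool's nearest face is 290 mm from the table's +x face.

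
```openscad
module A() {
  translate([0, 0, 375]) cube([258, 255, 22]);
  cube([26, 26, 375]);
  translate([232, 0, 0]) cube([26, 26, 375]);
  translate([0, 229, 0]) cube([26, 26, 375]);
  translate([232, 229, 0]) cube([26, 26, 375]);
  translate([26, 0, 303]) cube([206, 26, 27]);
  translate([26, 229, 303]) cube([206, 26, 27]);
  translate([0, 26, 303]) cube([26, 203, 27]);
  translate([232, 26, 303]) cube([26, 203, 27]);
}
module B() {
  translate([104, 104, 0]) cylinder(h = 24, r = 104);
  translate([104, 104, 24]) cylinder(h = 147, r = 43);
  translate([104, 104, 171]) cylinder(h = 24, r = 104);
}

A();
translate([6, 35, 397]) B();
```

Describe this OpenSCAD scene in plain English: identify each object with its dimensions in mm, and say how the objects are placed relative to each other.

A is a four-legged stool. The seat is 258×255 mm, 22 mm thick, top at z = 397 mm. It stands on four square legs, each 26×26 mm in cross-section, from z = 0 to the seat underside, each flush with a corner of the seat. Four stretchers, 26 mm wide and 27 mm tall, connect adjacent legs with their undersides at z = 303 mm, each running between the inner faces of the legs it joins and aligned with the legs' outer faces on the other axis.

B is a spool: two coaxial disc flanges of radius 104 mm and thickness 24 mm, joined by a core cylinder of radius 43 mm and height 147 mm. The lower flange rests on z = 0 and the three cylinders share a vertical axis.

The spool is on top of the stool.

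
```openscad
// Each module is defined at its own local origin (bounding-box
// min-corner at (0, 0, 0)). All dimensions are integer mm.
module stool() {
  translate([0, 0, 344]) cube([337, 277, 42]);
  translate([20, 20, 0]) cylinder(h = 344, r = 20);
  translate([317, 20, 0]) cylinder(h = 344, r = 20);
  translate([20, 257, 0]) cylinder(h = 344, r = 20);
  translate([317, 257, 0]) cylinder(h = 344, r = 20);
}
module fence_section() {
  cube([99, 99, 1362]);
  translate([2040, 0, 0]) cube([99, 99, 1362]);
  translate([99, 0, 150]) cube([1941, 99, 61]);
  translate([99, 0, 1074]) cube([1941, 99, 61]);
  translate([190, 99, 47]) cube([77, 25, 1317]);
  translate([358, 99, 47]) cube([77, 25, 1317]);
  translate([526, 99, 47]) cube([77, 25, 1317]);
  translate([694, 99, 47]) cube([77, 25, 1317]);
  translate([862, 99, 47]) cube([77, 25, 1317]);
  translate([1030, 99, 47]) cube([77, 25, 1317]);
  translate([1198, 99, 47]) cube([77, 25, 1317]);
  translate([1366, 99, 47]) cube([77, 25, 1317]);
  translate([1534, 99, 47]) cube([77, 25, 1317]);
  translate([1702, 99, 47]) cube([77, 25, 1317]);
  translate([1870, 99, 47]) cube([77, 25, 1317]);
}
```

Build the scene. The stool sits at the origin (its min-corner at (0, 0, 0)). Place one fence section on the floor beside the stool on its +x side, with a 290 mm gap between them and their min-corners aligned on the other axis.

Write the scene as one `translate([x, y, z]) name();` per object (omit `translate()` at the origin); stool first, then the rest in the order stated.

stool();
translate([627, 0, 0]) fence_section();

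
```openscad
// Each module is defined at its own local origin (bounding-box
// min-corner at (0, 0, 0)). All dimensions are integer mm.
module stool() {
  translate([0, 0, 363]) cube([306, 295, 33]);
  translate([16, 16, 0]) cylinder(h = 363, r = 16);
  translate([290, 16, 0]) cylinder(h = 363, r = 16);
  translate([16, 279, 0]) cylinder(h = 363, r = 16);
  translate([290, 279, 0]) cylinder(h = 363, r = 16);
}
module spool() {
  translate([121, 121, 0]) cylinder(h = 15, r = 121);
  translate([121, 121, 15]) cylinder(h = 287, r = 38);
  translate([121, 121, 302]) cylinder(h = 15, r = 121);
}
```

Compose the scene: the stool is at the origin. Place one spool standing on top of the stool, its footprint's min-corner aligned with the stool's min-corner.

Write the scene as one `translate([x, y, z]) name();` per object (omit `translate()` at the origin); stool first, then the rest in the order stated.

stool();
translate([0, 0, 396]) spool();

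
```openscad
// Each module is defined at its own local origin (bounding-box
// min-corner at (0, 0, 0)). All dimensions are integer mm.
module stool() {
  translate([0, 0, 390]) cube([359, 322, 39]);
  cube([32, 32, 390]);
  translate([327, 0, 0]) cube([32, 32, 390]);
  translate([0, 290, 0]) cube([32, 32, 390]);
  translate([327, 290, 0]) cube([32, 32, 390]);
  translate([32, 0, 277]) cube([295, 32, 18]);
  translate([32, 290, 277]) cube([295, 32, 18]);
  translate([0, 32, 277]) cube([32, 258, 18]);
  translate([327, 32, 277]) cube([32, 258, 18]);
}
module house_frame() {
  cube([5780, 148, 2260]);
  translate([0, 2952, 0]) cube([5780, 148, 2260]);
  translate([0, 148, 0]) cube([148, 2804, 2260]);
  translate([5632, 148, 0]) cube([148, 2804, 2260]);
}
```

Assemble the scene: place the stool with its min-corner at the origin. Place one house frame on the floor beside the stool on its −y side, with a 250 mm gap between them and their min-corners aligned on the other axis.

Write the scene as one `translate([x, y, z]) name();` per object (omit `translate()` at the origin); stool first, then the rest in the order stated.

stool();
translate([0, -3350, 0]) house_frame();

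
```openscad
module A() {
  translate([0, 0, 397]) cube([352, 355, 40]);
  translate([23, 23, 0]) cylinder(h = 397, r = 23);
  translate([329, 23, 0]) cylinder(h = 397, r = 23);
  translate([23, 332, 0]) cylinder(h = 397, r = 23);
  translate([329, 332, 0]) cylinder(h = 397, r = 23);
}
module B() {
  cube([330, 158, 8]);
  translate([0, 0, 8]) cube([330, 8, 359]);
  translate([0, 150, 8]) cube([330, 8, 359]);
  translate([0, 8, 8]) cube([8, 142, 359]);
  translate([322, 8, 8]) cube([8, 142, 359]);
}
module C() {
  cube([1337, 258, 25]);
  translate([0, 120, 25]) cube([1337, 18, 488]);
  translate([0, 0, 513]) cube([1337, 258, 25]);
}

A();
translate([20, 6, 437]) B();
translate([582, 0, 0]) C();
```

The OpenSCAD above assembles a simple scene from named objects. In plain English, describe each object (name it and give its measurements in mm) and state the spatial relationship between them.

A is a simple wooden stool: a rectangular seat 352 mm (x) by 355 mm (y), 40 mm thick, top face at z = 437 mm, on four round legs, each 46 mm in diameter. The legs rest on z = 0, each leg's axis is inset half a diameter from the nearest pair of seat edges (so the leg's bounding box is flush with the corner).

B is an open-topped rectangular box: outside dimensions 330×158×367 mm, with a uniform wall and base thickness of 8 mm. The base is a full 330×158 slab on the floor; four walls sit on top of the base. The front and back walls (the −y and +y sides) span the full width; the two side walls fit between them.

C is an I-beam lying along x, 1337 mm long. Overall section height 538 mm. Two flanges 258 mm wide (y) and 25 mm thick, one on the floor and one at the top; a web 18 mm thick runs between them, centred on the flange width.

The open box is on top of the stool. The I-beam is on the floor beside the stool on its +x side.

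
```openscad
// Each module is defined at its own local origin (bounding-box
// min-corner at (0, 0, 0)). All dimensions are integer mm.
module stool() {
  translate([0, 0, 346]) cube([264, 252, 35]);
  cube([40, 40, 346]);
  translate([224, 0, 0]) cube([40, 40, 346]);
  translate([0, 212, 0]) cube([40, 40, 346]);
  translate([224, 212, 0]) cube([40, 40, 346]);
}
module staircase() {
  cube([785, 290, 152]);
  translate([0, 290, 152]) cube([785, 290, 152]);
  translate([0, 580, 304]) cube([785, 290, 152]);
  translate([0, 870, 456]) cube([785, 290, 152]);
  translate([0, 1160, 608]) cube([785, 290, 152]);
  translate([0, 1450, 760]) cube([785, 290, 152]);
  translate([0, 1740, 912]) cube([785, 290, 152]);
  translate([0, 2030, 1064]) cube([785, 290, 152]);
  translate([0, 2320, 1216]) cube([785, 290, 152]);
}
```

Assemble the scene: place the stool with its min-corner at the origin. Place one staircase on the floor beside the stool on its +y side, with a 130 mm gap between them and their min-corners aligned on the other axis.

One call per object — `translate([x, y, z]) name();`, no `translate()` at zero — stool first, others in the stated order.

stool();
translate([0, 382, 0]) staircase();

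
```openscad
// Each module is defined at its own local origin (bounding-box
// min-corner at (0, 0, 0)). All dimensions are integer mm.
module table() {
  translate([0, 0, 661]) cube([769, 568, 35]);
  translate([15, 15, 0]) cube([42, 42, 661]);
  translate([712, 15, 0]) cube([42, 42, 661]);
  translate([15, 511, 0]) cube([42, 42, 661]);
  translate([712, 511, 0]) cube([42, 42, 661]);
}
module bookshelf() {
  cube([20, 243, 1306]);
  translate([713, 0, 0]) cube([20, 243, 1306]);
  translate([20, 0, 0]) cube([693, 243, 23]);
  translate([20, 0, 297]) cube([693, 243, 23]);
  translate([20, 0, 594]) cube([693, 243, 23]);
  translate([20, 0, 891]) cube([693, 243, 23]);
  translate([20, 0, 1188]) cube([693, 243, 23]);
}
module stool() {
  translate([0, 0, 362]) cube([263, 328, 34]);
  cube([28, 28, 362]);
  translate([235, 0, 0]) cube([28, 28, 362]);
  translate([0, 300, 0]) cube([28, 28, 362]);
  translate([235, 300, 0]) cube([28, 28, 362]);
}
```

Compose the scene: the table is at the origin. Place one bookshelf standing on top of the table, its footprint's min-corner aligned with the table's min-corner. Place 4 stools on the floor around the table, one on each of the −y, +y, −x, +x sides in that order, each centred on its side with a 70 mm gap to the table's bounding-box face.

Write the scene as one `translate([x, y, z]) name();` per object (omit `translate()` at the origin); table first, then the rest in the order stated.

table();
translate([0, 0, 696]) bookshelf();
translate([253, -398, 0]) stool();
translate([253, 638, 0]) stool();
translate([-333, 120, 0]) stool();
translate([839, 120, 0]) stool();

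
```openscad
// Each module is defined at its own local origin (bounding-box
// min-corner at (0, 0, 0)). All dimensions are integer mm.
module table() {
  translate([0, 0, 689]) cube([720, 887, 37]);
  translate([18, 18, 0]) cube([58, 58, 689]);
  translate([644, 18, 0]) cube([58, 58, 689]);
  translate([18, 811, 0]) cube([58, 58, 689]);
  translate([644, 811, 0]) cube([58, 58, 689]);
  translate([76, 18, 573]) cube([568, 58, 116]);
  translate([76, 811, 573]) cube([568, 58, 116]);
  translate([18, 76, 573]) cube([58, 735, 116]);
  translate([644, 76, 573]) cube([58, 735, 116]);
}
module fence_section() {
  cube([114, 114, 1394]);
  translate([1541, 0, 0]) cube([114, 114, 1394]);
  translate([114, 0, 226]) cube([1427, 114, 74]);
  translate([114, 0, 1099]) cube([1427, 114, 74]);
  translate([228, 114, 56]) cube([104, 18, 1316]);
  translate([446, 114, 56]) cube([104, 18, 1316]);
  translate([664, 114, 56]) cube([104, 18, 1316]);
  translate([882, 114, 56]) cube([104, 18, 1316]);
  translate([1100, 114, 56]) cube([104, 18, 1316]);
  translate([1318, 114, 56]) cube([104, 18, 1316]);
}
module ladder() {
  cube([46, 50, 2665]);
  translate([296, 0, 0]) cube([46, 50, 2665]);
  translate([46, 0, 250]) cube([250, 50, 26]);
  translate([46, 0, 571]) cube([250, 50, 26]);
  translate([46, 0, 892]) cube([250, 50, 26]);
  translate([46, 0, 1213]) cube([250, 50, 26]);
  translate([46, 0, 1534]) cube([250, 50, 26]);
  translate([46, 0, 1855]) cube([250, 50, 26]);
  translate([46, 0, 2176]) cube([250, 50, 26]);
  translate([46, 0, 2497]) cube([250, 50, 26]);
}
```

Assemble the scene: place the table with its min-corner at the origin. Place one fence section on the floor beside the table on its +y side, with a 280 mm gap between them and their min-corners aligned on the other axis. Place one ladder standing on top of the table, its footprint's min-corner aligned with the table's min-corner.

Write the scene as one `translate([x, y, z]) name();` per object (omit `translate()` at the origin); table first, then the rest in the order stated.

table();
translate([0, 1167, 0]) fence_section();
translate([0, 0, 726]) ladder();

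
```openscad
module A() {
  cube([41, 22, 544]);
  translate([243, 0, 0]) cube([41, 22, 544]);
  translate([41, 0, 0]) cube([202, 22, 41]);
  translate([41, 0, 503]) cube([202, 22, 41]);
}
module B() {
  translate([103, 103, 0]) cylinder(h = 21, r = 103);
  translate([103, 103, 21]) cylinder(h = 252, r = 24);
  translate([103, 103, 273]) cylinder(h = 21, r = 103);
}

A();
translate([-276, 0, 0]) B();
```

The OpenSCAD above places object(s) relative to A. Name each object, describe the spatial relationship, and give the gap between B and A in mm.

A is a picture frame. B is a spool. The spool is on the floor beside the picture frame on its −x side. The gap between the spool and the picture frame is 70 mm.

The spool's nearest face is 70 mm from the picture frame's −x face.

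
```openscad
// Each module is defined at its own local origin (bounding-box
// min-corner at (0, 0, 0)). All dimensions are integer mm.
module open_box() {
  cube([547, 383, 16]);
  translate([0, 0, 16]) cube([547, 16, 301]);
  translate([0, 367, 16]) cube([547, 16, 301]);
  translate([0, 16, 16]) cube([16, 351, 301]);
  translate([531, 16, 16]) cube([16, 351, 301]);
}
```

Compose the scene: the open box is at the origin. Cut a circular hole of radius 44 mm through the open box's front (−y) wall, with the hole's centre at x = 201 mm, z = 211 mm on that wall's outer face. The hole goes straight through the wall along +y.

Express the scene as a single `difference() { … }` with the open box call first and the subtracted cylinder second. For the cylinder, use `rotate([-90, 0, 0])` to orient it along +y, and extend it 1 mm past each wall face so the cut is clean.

difference() {
  open_box();
  translate([201, -1, 211]) rotate([-90, 0, 0]) cylinder(h = 18, r = 44);
}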